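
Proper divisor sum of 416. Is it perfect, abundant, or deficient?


Proper divisors: 1, 2, 4, 8, 13, 16, 26, 32, 52, 104, 208
Sum = 1 + 2 + 4 + 8 + 13 + 16 + 26 + 32 + 52 + 104 + 208 = 466
466 > 416 → abundant

s(416) = 466 (abundant)


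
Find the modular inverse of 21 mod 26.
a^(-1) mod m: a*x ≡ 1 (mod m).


Use the extended Euclidean algorithm on (26, 21); each row r = 26*s + 21*t:
r=26, s=1, t=0
r=21, s=0, t=1
q=1: r=5, s=1, t=-1   [26*(1) + 21*(-1) = 5]
q=4: r=1, s=-4, t=5   [26*(-4) + 21*(5) = 1]
q=5: r=0, s=21, t=-26   [26*(21) + 21*(-26) = 0]
GCD = 1 with t = 5, so 21*(5) ≡ 1 (mod 26)
Inverse = 5 mod 26 = 5
Check: 21 * 5 = 105 ≡ 1 (mod 26)

21^(-1) ≡ 5 (mod 26)


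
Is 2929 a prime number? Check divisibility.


2929 / 29 = 101 (exact division)
2929 is NOT prime.

No, 2929 is not prime


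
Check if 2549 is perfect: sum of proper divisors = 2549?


Proper divisors of 2549: 1
Sum = 1 = 1

No, 2549 is not perfect (1 ≠ 2549)


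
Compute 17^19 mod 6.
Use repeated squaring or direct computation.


17^1 mod 6 = 5
17^2 mod 6 = 1
17^3 mod 6 = 5
17^4 mod 6 = 1
17^5 mod 6 = 5
17^6 mod 6 = 1
17^7 mod 6 = 5
17^8 mod 6 = 1
17^9 mod 6 = 5
17^10 mod 6 = 1
17^11 mod 6 = 5
17^12 mod 6 = 1
17^13 mod 6 = 5
17^14 mod 6 = 1
17^15 mod 6 = 5
17^16 mod 6 = 1
17^17 mod 6 = 5
17^18 mod 6 = 1
17^19 mod 6 = 5


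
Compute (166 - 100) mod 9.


166 - 100 = 66
66 mod 9 = 3


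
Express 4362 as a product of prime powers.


4362 / 2 = 2181
2181 / 3 = 727
727 / 727 = 1
4362 = 2 × 3 × 727


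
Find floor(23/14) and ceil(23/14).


23/14 = 1.6429
floor = 1
ceil = 2

floor = 1, ceil = 2


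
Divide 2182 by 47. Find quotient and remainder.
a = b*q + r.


2182 = 47 * 46 + 20
Check: 2162 + 20 = 2182

q = 46, r = 20


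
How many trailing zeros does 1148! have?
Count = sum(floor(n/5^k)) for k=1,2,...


floor(1148/5) = 229
floor(1148/25) = 45
floor(1148/125) = 9
floor(1148/625) = 1
Total = 284

284 trailing zeros


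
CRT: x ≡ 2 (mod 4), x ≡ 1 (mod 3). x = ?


M = 4*3 = 12
M1 = M/4 = 3, M2 = M/3 = 4
M1^(-1) mod 4 = 3, M2^(-1) mod 3 = 1
x = 2*3*3 + 1*4*1 = 22
22 mod 12 = 10
Check: 10 mod 4 = 2 ✓, 10 mod 3 = 1 ✓

x ≡ 10 (mod 12)


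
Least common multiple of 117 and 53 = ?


GCD(117, 53) = 1
LCM = 117*53/1 = 6201/1 = 6201

LCM = 6201


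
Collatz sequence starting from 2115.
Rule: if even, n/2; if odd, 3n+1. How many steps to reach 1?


2115 → 6346 → 3173 → 9520 → 4760 → 2380 → 1190 → 595 → 1786 → 893 → 2680 → 1340 → 670 → 335 → 1006 → 503 → 1510 → 755 → 2266 → 1133 → 3400 → 1700 → 850 → 425 → 1276 → 638 → 319 → 958 → 479 → 1438 → 719 → 2158 → 1079 → 3238 → 1619 → 4858 → 2429 → 7288 → 3644 → 1822 → 911 → 2734 → 1367 → 4102 → 2051 → 6154 → 3077 → 9232 → 4616 → 2308 → 1154 → 577 → 1732 → 866 → 433 → 1300 → 650 → 325 → 976 → 488 → 244 → 122 → 61 → 184 → 92 → 46 → 23 → 70 → 35 → 106 → 53 → 160 → 80 → 40 → 20 → 10 → 5 → 16 → 8 → 4 → 2 → 1
Total steps = 81

81 steps


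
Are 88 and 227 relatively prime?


Euclidean algorithm:
227 = 2 * 88 + 51
88 = 1 * 51 + 37
51 = 1 * 37 + 14
37 = 2 * 14 + 9
14 = 1 * 9 + 5
9 = 1 * 5 + 4
5 = 1 * 4 + 1
4 = 4 * 1 + 0
GCD(88, 227) = 1

Yes, coprime (GCD = 1)


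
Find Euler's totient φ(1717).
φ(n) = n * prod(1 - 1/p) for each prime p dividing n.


1717 = 17 × 101
Prime factors: 17, 101
φ(1717) = 1717 × (1-1/17) × (1-1/101)
= 1717 × 16/17 × 100/101 = 1600

φ(1717) = 1600


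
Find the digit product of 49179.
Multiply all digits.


4 × 9 × 1 × 7 × 9 = 2268


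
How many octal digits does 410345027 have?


410345027 in base 8 = 3035257103
Number of digits = 10

10 digits (base 8)


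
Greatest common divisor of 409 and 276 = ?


409 = 1 * 276 + 133
276 = 2 * 133 + 10
133 = 13 * 10 + 3
10 = 3 * 3 + 1
3 = 3 * 1 + 0
GCD = 1


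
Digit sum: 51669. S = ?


5 + 1 + 6 + 6 + 9 = 27


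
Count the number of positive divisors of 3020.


3020 = 2^2 × 5^1 × 151^1
d(3020) = (2+1) × (1+1) × (1+1) = 12

12 divisors


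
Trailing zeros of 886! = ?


floor(886/5) = 177
floor(886/25) = 35
floor(886/125) = 7
floor(886/625) = 1
Total = 220

220 trailing zeros


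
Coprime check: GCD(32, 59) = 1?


Euclidean algorithm:
59 = 1 * 32 + 27
32 = 1 * 27 + 5
27 = 5 * 5 + 2
5 = 2 * 2 + 1
2 = 2 * 1 + 0
GCD(32, 59) = 1

Yes, coprime (GCD = 1)


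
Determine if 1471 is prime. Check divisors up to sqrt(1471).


Check divisors up to sqrt(1471) = 38.3536
No divisors found.
1471 is prime.

Yes, 1471 is prime


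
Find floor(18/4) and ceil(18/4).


18/4 = 4.5000
floor = 4
ceil = 5

floor = 4, ceil = 5


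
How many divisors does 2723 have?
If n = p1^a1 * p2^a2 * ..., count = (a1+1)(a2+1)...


2723 = 7^1 × 389^1
d(2723) = (1+1) × (1+1) = 4

4 divisors


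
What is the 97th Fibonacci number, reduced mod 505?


F(k) mod 505 for k=1..97:
1, 1, 2, 3, 5, 8, 13, 21, 34, 55, 89, 144, 233, 377, 105, 482, 82, 59, 141, 200, 341, 36, 377, 413, 285, 193, 478, 166, 139, 305, 444, 244, 183, 427, 105, 27, 132, 159, 291, 450, 236, 181, 417, 93, 5, 98, 103, 201, 304, 0, 304, 304, 103, 407, 5, 412, 417, 324, 236, 55, 291, 346, 132, 478, 105, 78, 183, 261, 444, 200, 139, 339, 478, 312, 285, 92, 377, 469, 341, 305, 141, 446, 82, 23, 105, 128, 233, 361, 89, 450, 34, 484, 13, 497, 5, 502, 2
F(97) mod 505 = 2


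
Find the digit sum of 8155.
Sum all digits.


8 + 1 + 5 + 5 = 19


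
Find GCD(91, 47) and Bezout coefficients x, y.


Tabular extended Euclidean (each row: r = 91*s + 47*t):
r=91, s=1, t=0
r=47, s=0, t=1
q=1: r=44, s=1, t=-1   [91*(1) + 47*(-1) = 44]
q=1: r=3, s=-1, t=2   [91*(-1) + 47*(2) = 3]
q=14: r=2, s=15, t=-29   [91*(15) + 47*(-29) = 2]
q=1: r=1, s=-16, t=31   [91*(-16) + 47*(31) = 1]
q=2: r=0, s=47, t=-91   [91*(47) + 47*(-91) = 0]
GCD = 1; from the row with r=1: x=-16, y=31
Check: 91*(-16) + 47*(31) = -1456 + 1457 = 1

GCD = 1, x = -16, y = 31


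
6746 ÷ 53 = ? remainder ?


6746 = 53 * 127 + 15
Check: 6731 + 15 = 6746

q = 127, r = 15


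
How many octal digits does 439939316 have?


439939316 in base 8 = 3216170364
Number of digits = 10

10 digits (base 8)


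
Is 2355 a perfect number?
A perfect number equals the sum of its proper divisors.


Proper divisors of 2355: 1, 3, 5, 15, 157, 471, 785
Sum = 1 + 3 + 5 + 15 + 157 + 471 + 785 = 1437

No, 2355 is not perfect (1437 ≠ 2355)


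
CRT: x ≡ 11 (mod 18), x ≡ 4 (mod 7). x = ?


M = 18*7 = 126
M1 = M/18 = 7, M2 = M/7 = 18
M1^(-1) mod 18 = 13, M2^(-1) mod 7 = 2
x = 11*7*13 + 4*18*2 = 1145
1145 mod 126 = 11
Check: 11 mod 18 = 11 ✓, 11 mod 7 = 4 ✓

x ≡ 11 (mod 126)


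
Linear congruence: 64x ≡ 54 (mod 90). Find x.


GCD(64, 90) = 2 divides 54
Divide: 32x ≡ 27 (mod 45)
x ≡ 36 (mod 45)


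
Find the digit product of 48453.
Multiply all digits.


4 × 8 × 4 × 5 × 3 = 1920


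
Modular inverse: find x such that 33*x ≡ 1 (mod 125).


Use the extended Euclidean algorithm on (125, 33); each row r = 125*s + 33*t:
r=125, s=1, t=0
r=33, s=0, t=1
q=3: r=26, s=1, t=-3   [125*(1) + 33*(-3) = 26]
q=1: r=7, s=-1, t=4   [125*(-1) + 33*(4) = 7]
q=3: r=5, s=4, t=-15   [125*(4) + 33*(-15) = 5]
q=1: r=2, s=-5, t=19   [125*(-5) + 33*(19) = 2]
q=2: r=1, s=14, t=-53   [125*(14) + 33*(-53) = 1]
q=2: r=0, s=-33, t=125   [125*(-33) + 33*(125) = 0]
GCD = 1 with t = -53, so 33*(-53) ≡ 1 (mod 125)
Inverse = -53 mod 125 = 72
Check: 33 * 72 = 2376 ≡ 1 (mod 125)

33^(-1) ≡ 72 (mod 125)


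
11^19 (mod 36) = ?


11^1 mod 36 = 11
11^2 mod 36 = 13
11^3 mod 36 = 35
11^4 mod 36 = 25
11^5 mod 36 = 23
11^6 mod 36 = 1
11^7 mod 36 = 11
11^8 mod 36 = 13
11^9 mod 36 = 35
11^10 mod 36 = 25
11^11 mod 36 = 23
11^12 mod 36 = 1
11^13 mod 36 = 11
11^14 mod 36 = 13
11^15 mod 36 = 35
11^16 mod 36 = 25
11^17 mod 36 = 23
11^18 mod 36 = 1
11^19 mod 36 = 11


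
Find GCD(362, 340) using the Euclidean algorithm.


362 = 1 * 340 + 22
340 = 15 * 22 + 10
22 = 2 * 10 + 2
10 = 5 * 2 + 0
GCD = 2


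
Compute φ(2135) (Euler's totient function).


2135 = 5 × 7 × 61
Prime factors: 5, 7, 61
φ(2135) = 2135 × (1-1/5) × (1-1/7) × (1-1/61)
= 2135 × 4/5 × 6/7 × 60/61 = 1440

φ(2135) = 1440


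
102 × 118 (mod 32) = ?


102 × 118 = 12036
12036 mod 32 = 4


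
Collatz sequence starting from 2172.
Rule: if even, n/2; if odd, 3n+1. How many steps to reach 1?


2172 → 1086 → 543 → 1630 → 815 → 2446 → 1223 → 3670 → 1835 → 5506 → 2753 → 8260 → 4130 → 2065 → 6196 → 3098 → 1549 → 4648 → 2324 → 1162 → 581 → 1744 → 872 → 436 → 218 → 109 → 328 → 164 → 82 → 41 → 124 → 62 → 31 → 94 → 47 → 142 → 71 → 214 → 107 → 322 → 161 → 484 → 242 → 121 → 364 → 182 → 91 → 274 → 137 → 412 → 206 → 103 → 310 → 155 → 466 → 233 → 700 → 350 → 175 → 526 → 263 → 790 → 395 → 1186 → 593 → 1780 → 890 → 445 → 1336 → 668 → 334 → 167 → 502 → 251 → 754 → 377 → 1132 → 566 → 283 → 850 → 425 → 1276 → 638 → 319 → 958 → 479 → 1438 → 719 → 2158 → 1079 → 3238 → 1619 → 4858 → 2429 → 7288 → 3644 → 1822 → 911 → 2734 → 1367 → 4102 → 2051 → 6154 → 3077 → 9232 → 4616 → 2308 → 1154 → 577 → 1732 → 866 → 433 → 1300 → 650 → 325 → 976 → 488 → 244 → 122 → 61 → 184 → 92 → 46 → 23 → 70 → 35 → 106 → 53 → 160 → 80 → 40 → 20 → 10 → 5 → 16 → 8 → 4 → 2 → 1
Total steps = 138

138 steps


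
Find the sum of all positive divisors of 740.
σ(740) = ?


Divisors of 740: 1, 2, 4, 5, 10, 20, 37, 74, 148, 185, 370, 740
Sum = 1 + 2 + 4 + 5 + 10 + 20 + 37 + 74 + 148 + 185 + 370 + 740 = 1596

σ(740) = 1596


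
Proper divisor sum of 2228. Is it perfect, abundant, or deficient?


Proper divisors: 1, 2, 4, 557, 1114
Sum = 1 + 2 + 4 + 557 + 1114 = 1678
1678 < 2228 → deficient

s(2228) = 1678 (deficient)


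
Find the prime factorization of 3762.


3762 / 2 = 1881
1881 / 3 = 627
627 / 3 = 209
209 / 11 = 19
19 / 19 = 1
3762 = 2 × 3^2 × 11 × 19


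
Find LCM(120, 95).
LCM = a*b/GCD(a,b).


GCD(120, 95) = 5
LCM = 120*95/5 = 11400/5 = 2280

LCM = 2280


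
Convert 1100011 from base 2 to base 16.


1100011 (base 2) = 99 (decimal)
99 (decimal) = 63 (base 16)


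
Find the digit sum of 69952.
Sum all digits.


6 + 9 + 9 + 5 + 2 = 31


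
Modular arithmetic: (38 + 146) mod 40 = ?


38 + 146 = 184
184 mod 40 = 24


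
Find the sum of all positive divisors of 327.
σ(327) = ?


Divisors of 327: 1, 3, 109, 327
Sum = 1 + 3 + 109 + 327 = 440

σ(327) = 440


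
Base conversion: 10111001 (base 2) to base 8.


10111001 (base 2) = 185 (decimal)
185 (decimal) = 271 (base 8)


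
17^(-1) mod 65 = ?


Use the extended Euclidean algorithm on (65, 17); each row r = 65*s + 17*t:
r=65, s=1, t=0
r=17, s=0, t=1
q=3: r=14, s=1, t=-3   [65*(1) + 17*(-3) = 14]
q=1: r=3, s=-1, t=4   [65*(-1) + 17*(4) = 3]
q=4: r=2, s=5, t=-19   [65*(5) + 17*(-19) = 2]
q=1: r=1, s=-6, t=23   [65*(-6) + 17*(23) = 1]
q=2: r=0, s=17, t=-65   [65*(17) + 17*(-65) = 0]
GCD = 1 with t = 23, so 17*(23) ≡ 1 (mod 65)
Inverse = 23 mod 65 = 23
Check: 17 * 23 = 391 ≡ 1 (mod 65)

17^(-1) ≡ 23 (mod 65)


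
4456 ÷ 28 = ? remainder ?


4456 = 28 * 159 + 4
Check: 4452 + 4 = 4456

q = 159, r = 4


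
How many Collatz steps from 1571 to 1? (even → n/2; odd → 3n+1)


1571 → 4714 → 2357 → 7072 → 3536 → 1768 → 884 → 442 → 221 → 664 → 332 → 166 → 83 → 250 → 125 → 376 → 188 → 94 → 47 → 142 → 71 → 214 → 107 → 322 → 161 → 484 → 242 → 121 → 364 → 182 → 91 → 274 → 137 → 412 → 206 → 103 → 310 → 155 → 466 → 233 → 700 → 350 → 175 → 526 → 263 → 790 → 395 → 1186 → 593 → 1780 → 890 → 445 → 1336 → 668 → 334 → 167 → 502 → 251 → 754 → 377 → 1132 → 566 → 283 → 850 → 425 → 1276 → 638 → 319 → 958 → 479 → 1438 → 719 → 2158 → 1079 → 3238 → 1619 → 4858 → 2429 → 7288 → 3644 → 1822 → 911 → 2734 → 1367 → 4102 → 2051 → 6154 → 3077 → 9232 → 4616 → 2308 → 1154 → 577 → 1732 → 866 → 433 → 1300 → 650 → 325 → 976 → 488 → 244 → 122 → 61 → 184 → 92 → 46 → 23 → 70 → 35 → 106 → 53 → 160 → 80 → 40 → 20 → 10 → 5 → 16 → 8 → 4 → 2 → 1
Total steps = 122

122 steps


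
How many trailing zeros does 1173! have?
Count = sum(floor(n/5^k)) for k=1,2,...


floor(1173/5) = 234
floor(1173/25) = 46
floor(1173/125) = 9
floor(1173/625) = 1
Total = 290

290 trailing zeros


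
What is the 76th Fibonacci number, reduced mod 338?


F(k) mod 338 for k=1..76:
1, 1, 2, 3, 5, 8, 13, 21, 34, 55, 89, 144, 233, 39, 272, 311, 245, 218, 125, 5, 130, 135, 265, 62, 327, 51, 40, 91, 131, 222, 15, 237, 252, 151, 65, 216, 281, 159, 102, 261, 25, 286, 311, 259, 232, 153, 47, 200, 247, 109, 18, 127, 145, 272, 79, 13, 92, 105, 197, 302, 161, 125, 286, 73, 21, 94, 115, 209, 324, 195, 181, 38, 219, 257, 138, 57
F(76) mod 338 = 57


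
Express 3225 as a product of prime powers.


3225 / 3 = 1075
1075 / 5 = 215
215 / 5 = 43
43 / 43 = 1
3225 = 3 × 5^2 × 43


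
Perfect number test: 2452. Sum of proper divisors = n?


Proper divisors of 2452: 1, 2, 4, 613, 1226
Sum = 1 + 2 + 4 + 613 + 1226 = 1846

No, 2452 is not perfect (1846 ≠ 2452)


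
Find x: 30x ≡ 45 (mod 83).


GCD(30, 83) = 1, unique solution
a^(-1) mod 83 = 36
x = 36 * 45 mod 83 = 43

x ≡ 43 (mod 83)


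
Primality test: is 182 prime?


182 / 2 = 91 (exact division)
182 is NOT prime.

No, 182 is not prime


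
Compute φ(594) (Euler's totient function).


594 = 2 × 3^3 × 11
Prime factors: 2, 3, 11
φ(594) = 594 × (1-1/2) × (1-1/3) × (1-1/11)
= 594 × 1/2 × 2/3 × 10/11 = 180

φ(594) = 180


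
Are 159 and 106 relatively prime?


Euclidean algorithm:
159 = 1 * 106 + 53
106 = 2 * 53 + 0
GCD(159, 106) = 53

No, not coprime (GCD = 53)


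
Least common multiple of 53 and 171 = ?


GCD(53, 171) = 1
LCM = 53*171/1 = 9063/1 = 9063

LCM = 9063


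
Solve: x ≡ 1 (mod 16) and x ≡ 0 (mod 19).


M = 16*19 = 304
M1 = M/16 = 19, M2 = M/19 = 16
M1^(-1) mod 16 = 11, M2^(-1) mod 19 = 6
x = 1*19*11 + 0*16*6 = 209
209 mod 304 = 209
Check: 209 mod 16 = 1 ✓, 209 mod 19 = 0 ✓

x ≡ 209 (mod 304)


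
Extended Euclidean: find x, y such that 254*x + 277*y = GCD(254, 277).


Tabular extended Euclidean (each row: r = 254*s + 277*t):
r=254, s=1, t=0
r=277, s=0, t=1
q=0: r=254, s=1, t=0   [254*(1) + 277*(0) = 254]
q=1: r=23, s=-1, t=1   [254*(-1) + 277*(1) = 23]
q=11: r=1, s=12, t=-11   [254*(12) + 277*(-11) = 1]
q=23: r=0, s=-277, t=254   [254*(-277) + 277*(254) = 0]
GCD = 1; from the row with r=1: x=12, y=-11
Check: 254*(12) + 277*(-11) = 3048 - 3047 = 1

GCD = 1, x = 12, y = -11


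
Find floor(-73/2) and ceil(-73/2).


-73/2 = -36.5000
floor = -37
ceil = -36

floor = -37, ceil = -36


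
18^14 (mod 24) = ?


18^1 mod 24 = 18
18^2 mod 24 = 12
18^3 mod 24 = 0
18^4 mod 24 = 0
18^5 mod 24 = 0
18^6 mod 24 = 0
18^7 mod 24 = 0
18^8 mod 24 = 0
18^9 mod 24 = 0
18^10 mod 24 = 0
18^11 mod 24 = 0
18^12 mod 24 = 0
18^13 mod 24 = 0
18^14 mod 24 = 0


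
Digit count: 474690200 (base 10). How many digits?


474690200 has 9 digits in base 10
floor(log10(474690200)) + 1 = floor(8.6764) + 1 = 9

9 digits (base 10)


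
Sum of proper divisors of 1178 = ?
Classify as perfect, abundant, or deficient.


Proper divisors: 1, 2, 19, 31, 38, 62, 589
Sum = 1 + 2 + 19 + 31 + 38 + 62 + 589 = 742
742 < 1178 → deficient

s(1178) = 742 (deficient)


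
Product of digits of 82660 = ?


8 × 2 × 6 × 6 × 0 = 0


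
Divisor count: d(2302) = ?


2302 = 2^1 × 1151^1
d(2302) = (1+1) × (1+1) = 4

4 divisors


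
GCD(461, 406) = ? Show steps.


461 = 1 * 406 + 55
406 = 7 * 55 + 21
55 = 2 * 21 + 13
21 = 1 * 13 + 8
13 = 1 * 8 + 5
8 = 1 * 5 + 3
5 = 1 * 3 + 2
3 = 1 * 2 + 1
2 = 2 * 1 + 0
GCD = 1


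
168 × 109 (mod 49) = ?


168 × 109 = 18312
18312 mod 49 = 35


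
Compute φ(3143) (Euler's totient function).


3143 = 7 × 449
Prime factors: 7, 449
φ(3143) = 3143 × (1-1/7) × (1-1/449)
= 3143 × 6/7 × 448/449 = 2688

φ(3143) = 2688


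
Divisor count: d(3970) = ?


3970 = 2^1 × 5^1 × 397^1
d(3970) = (1+1) × (1+1) × (1+1) = 8

8 divisors


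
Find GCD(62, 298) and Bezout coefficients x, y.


Tabular extended Euclidean (each row: r = 62*s + 298*t):
r=62, s=1, t=0
r=298, s=0, t=1
q=0: r=62, s=1, t=0   [62*(1) + 298*(0) = 62]
q=4: r=50, s=-4, t=1   [62*(-4) + 298*(1) = 50]
q=1: r=12, s=5, t=-1   [62*(5) + 298*(-1) = 12]
q=4: r=2, s=-24, t=5   [62*(-24) + 298*(5) = 2]
q=6: r=0, s=149, t=-31   [62*(149) + 298*(-31) = 0]
GCD = 2; from the row with r=2: x=-24, y=5
Check: 62*(-24) + 298*(5) = -1488 + 1490 = 2

GCD = 2, x = -24, y = 5


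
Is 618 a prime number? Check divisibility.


618 / 2 = 309 (exact division)
618 is NOT prime.

No, 618 is not prime


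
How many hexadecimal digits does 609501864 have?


609501864 in base 16 = 245442A8
Number of digits = 8

8 digits (base 16)


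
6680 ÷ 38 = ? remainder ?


6680 = 38 * 175 + 30
Check: 6650 + 30 = 6680

q = 175, r = 30


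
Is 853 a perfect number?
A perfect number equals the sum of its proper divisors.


Proper divisors of 853: 1
Sum = 1 = 1

No, 853 is not perfect (1 ≠ 853)


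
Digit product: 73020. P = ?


7 × 3 × 0 × 2 × 0 = 0


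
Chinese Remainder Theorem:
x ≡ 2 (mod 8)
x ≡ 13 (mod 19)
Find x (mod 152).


M = 8*19 = 152
M1 = M/8 = 19, M2 = M/19 = 8
M1^(-1) mod 8 = 3, M2^(-1) mod 19 = 12
x = 2*19*3 + 13*8*12 = 1362
1362 mod 152 = 146
Check: 146 mod 8 = 2 ✓, 146 mod 19 = 13 ✓

x ≡ 146 (mod 152)


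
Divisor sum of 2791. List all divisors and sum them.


Divisors of 2791: 1, 2791
Sum = 1 + 2791 = 2792

σ(2791) = 2792


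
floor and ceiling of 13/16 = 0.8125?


13/16 = 0.8125
floor = 0
ceil = 1

floor = 0, ceil = 1


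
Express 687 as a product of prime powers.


687 / 3 = 229
229 / 229 = 1
687 = 3 × 229


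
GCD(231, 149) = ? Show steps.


231 = 1 * 149 + 82
149 = 1 * 82 + 67
82 = 1 * 67 + 15
67 = 4 * 15 + 7
15 = 2 * 7 + 1
7 = 7 * 1 + 0
GCD = 1


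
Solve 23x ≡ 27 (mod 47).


GCD(23, 47) = 1, unique solution
a^(-1) mod 47 = 45
x = 45 * 27 mod 47 = 40

x ≡ 40 (mod 47)


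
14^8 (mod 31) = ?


14^1 mod 31 = 14
14^2 mod 31 = 10
14^3 mod 31 = 16
14^4 mod 31 = 7
14^5 mod 31 = 5
14^6 mod 31 = 8
14^7 mod 31 = 19
14^8 mod 31 = 18


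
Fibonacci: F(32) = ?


Sequence: 1, 1, 2, 3, 5, 8, 13, 21, 34, 55, 89, 144, 233, 377, 610, 987, 1597, 2584, 4181, 6765, 10946, 17711, 28657, 46368, 75025, 121393, 196418, 317811, 514229, 832040, 1346269, 2178309
F(32) = 2178309


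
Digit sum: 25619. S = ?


2 + 5 + 6 + 1 + 9 = 23


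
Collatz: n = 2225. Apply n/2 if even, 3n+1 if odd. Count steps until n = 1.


2225 → 6676 → 3338 → 1669 → 5008 → 2504 → 1252 → 626 → 313 → 940 → 470 → 235 → 706 → 353 → 1060 → 530 → 265 → 796 → 398 → 199 → 598 → 299 → 898 → 449 → 1348 → 674 → 337 → 1012 → 506 → 253 → 760 → 380 → 190 → 95 → 286 → 143 → 430 → 215 → 646 → 323 → 970 → 485 → 1456 → 728 → 364 → 182 → 91 → 274 → 137 → 412 → 206 → 103 → 310 → 155 → 466 → 233 → 700 → 350 → 175 → 526 → 263 → 790 → 395 → 1186 → 593 → 1780 → 890 → 445 → 1336 → 668 → 334 → 167 → 502 → 251 → 754 → 377 → 1132 → 566 → 283 → 850 → 425 → 1276 → 638 → 319 → 958 → 479 → 1438 → 719 → 2158 → 1079 → 3238 → 1619 → 4858 → 2429 → 7288 → 3644 → 1822 → 911 → 2734 → 1367 → 4102 → 2051 → 6154 → 3077 → 9232 → 4616 → 2308 → 1154 → 577 → 1732 → 866 → 433 → 1300 → 650 → 325 → 976 → 488 → 244 → 122 → 61 → 184 → 92 → 46 → 23 → 70 → 35 → 106 → 53 → 160 → 80 → 40 → 20 → 10 → 5 → 16 → 8 → 4 → 2 → 1
Total steps = 138

138 steps


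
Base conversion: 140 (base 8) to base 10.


140 (base 8) = 96 (decimal)
96 (decimal) = 96 (base 10)


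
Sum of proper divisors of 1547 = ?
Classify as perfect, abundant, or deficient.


Proper divisors: 1, 7, 13, 17, 91, 119, 221
Sum = 1 + 7 + 13 + 17 + 91 + 119 + 221 = 469
469 < 1547 → deficient

s(1547) = 469 (deficient)


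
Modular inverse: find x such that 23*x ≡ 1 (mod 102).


Use the extended Euclidean algorithm on (102, 23); each row r = 102*s + 23*t:
r=102, s=1, t=0
r=23, s=0, t=1
q=4: r=10, s=1, t=-4   [102*(1) + 23*(-4) = 10]
q=2: r=3, s=-2, t=9   [102*(-2) + 23*(9) = 3]
q=3: r=1, s=7, t=-31   [102*(7) + 23*(-31) = 1]
q=3: r=0, s=-23, t=102   [102*(-23) + 23*(102) = 0]
GCD = 1 with t = -31, so 23*(-31) ≡ 1 (mod 102)
Inverse = -31 mod 102 = 71
Check: 23 * 71 = 1633 ≡ 1 (mod 102)

23^(-1) ≡ 71 (mod 102)


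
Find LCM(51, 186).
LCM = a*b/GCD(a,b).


GCD(51, 186) = 3
LCM = 51*186/3 = 9486/3 = 3162

LCM = 3162


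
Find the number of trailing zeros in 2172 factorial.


floor(2172/5) = 434
floor(2172/25) = 86
floor(2172/125) = 17
floor(2172/625) = 3
Total = 540

540 trailing zeros


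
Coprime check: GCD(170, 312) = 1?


Euclidean algorithm:
312 = 1 * 170 + 142
170 = 1 * 142 + 28
142 = 5 * 28 + 2
28 = 14 * 2 + 0
GCD(170, 312) = 2

No, not coprime (GCD = 2)


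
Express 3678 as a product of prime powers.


3678 / 2 = 1839
1839 / 3 = 613
613 / 613 = 1
3678 = 2 × 3 × 613


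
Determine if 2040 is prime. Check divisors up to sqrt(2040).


2040 / 2 = 1020 (exact division)
2040 is NOT prime.

No, 2040 is not prime


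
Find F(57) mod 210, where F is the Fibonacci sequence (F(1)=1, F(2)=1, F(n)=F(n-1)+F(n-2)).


F(k) mod 210 for k=1..57:
1, 1, 2, 3, 5, 8, 13, 21, 34, 55, 89, 144, 23, 167, 190, 147, 127, 64, 191, 45, 26, 71, 97, 168, 55, 13, 68, 81, 149, 20, 169, 189, 148, 127, 65, 192, 47, 29, 76, 105, 181, 76, 47, 123, 170, 83, 43, 126, 169, 85, 44, 129, 173, 92, 55, 147, 202
F(57) mod 210 = 202


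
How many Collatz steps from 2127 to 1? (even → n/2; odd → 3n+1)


2127 → 6382 → 3191 → 9574 → 4787 → 14362 → 7181 → 21544 → 10772 → 5386 → 2693 → 8080 → 4040 → 2020 → 1010 → 505 → 1516 → 758 → 379 → 1138 → 569 → 1708 → 854 → 427 → 1282 → 641 → 1924 → 962 → 481 → 1444 → 722 → 361 → 1084 → 542 → 271 → 814 → 407 → 1222 → 611 → 1834 → 917 → 2752 → 1376 → 688 → 344 → 172 → 86 → 43 → 130 → 65 → 196 → 98 → 49 → 148 → 74 → 37 → 112 → 56 → 28 → 14 → 7 → 22 → 11 → 34 → 17 → 52 → 26 → 13 → 40 → 20 → 10 → 5 → 16 → 8 → 4 → 2 → 1
Total steps = 76

76 steps


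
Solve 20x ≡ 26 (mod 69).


GCD(20, 69) = 1, unique solution
a^(-1) mod 69 = 38
x = 38 * 26 mod 69 = 22

x ≡ 22 (mod 69)


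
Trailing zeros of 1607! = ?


floor(1607/5) = 321
floor(1607/25) = 64
floor(1607/125) = 12
floor(1607/625) = 2
Total = 399

399 trailing zeros


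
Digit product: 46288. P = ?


4 × 6 × 2 × 8 × 8 = 3072


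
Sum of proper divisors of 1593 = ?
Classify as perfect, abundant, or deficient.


Proper divisors: 1, 3, 9, 27, 59, 177, 531
Sum = 1 + 3 + 9 + 27 + 59 + 177 + 531 = 807
807 < 1593 → deficient

s(1593) = 807 (deficient)


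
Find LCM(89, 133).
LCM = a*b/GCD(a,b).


GCD(89, 133) = 1
LCM = 89*133/1 = 11837/1 = 11837

LCM = 11837


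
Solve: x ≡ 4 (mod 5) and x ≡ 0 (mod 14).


M = 5*14 = 70
M1 = M/5 = 14, M2 = M/14 = 5
M1^(-1) mod 5 = 4, M2^(-1) mod 14 = 3
x = 4*14*4 + 0*5*3 = 224
224 mod 70 = 14
Check: 14 mod 5 = 4 ✓, 14 mod 14 = 0 ✓

x ≡ 14 (mod 70)


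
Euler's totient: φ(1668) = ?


1668 = 2^2 × 3 × 139
Prime factors: 2, 3, 139
φ(1668) = 1668 × (1-1/2) × (1-1/3) × (1-1/139)
= 1668 × 1/2 × 2/3 × 138/139 = 552

φ(1668) = 552


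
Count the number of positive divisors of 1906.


1906 = 2^1 × 953^1
d(1906) = (1+1) × (1+1) = 4

4 divisors


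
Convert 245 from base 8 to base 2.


245 (base 8) = 165 (decimal)
165 (decimal) = 10100101 (base 2)


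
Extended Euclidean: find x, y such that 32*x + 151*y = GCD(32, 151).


Tabular extended Euclidean (each row: r = 32*s + 151*t):
r=32, s=1, t=0
r=151, s=0, t=1
q=0: r=32, s=1, t=0   [32*(1) + 151*(0) = 32]
q=4: r=23, s=-4, t=1   [32*(-4) + 151*(1) = 23]
q=1: r=9, s=5, t=-1   [32*(5) + 151*(-1) = 9]
q=2: r=5, s=-14, t=3   [32*(-14) + 151*(3) = 5]
q=1: r=4, s=19, t=-4   [32*(19) + 151*(-4) = 4]
q=1: r=1, s=-33, t=7   [32*(-33) + 151*(7) = 1]
q=4: r=0, s=151, t=-32   [32*(151) + 151*(-32) = 0]
GCD = 1; from the row with r=1: x=-33, y=7
Check: 32*(-33) + 151*(7) = -1056 + 1057 = 1

GCD = 1, x = -33, y = 7


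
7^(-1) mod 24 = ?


Use the extended Euclidean algorithm on (24, 7); each row r = 24*s + 7*t:
r=24, s=1, t=0
r=7, s=0, t=1
q=3: r=3, s=1, t=-3   [24*(1) + 7*(-3) = 3]
q=2: r=1, s=-2, t=7   [24*(-2) + 7*(7) = 1]
q=3: r=0, s=7, t=-24   [24*(7) + 7*(-24) = 0]
GCD = 1 with t = 7, so 7*(7) ≡ 1 (mod 24)
Inverse = 7 mod 24 = 7
Check: 7 * 7 = 49 ≡ 1 (mod 24)

7^(-1) ≡ 7 (mod 24)


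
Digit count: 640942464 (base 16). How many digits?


640942464 in base 16 = 26340180
Number of digits = 8

8 digits (base 16)


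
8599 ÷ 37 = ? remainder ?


8599 = 37 * 232 + 15
Check: 8584 + 15 = 8599

q = 232, r = 15


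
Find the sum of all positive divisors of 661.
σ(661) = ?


Divisors of 661: 1, 661
Sum = 1 + 661 = 662

σ(661) = 662


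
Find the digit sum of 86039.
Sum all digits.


8 + 6 + 0 + 3 + 9 = 26


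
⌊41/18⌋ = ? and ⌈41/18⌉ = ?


41/18 = 2.2778
floor = 2
ceil = 3

floor = 2, ceil = 3


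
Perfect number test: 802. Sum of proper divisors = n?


Proper divisors of 802: 1, 2, 401
Sum = 1 + 2 + 401 = 404

No, 802 is not perfect (404 ≠ 802)


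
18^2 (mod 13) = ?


18^1 mod 13 = 5
18^2 mod 13 = 12


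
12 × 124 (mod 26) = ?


12 × 124 = 1488
1488 mod 26 = 6


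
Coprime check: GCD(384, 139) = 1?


Euclidean algorithm:
384 = 2 * 139 + 106
139 = 1 * 106 + 33
106 = 3 * 33 + 7
33 = 4 * 7 + 5
7 = 1 * 5 + 2
5 = 2 * 2 + 1
2 = 2 * 1 + 0
GCD(384, 139) = 1

Yes, coprime (GCD = 1)


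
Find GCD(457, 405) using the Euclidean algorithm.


457 = 1 * 405 + 52
405 = 7 * 52 + 41
52 = 1 * 41 + 11
41 = 3 * 11 + 8
11 = 1 * 8 + 3
8 = 2 * 3 + 2
3 = 1 * 2 + 1
2 = 2 * 1 + 0
GCD = 1


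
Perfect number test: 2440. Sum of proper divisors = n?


Proper divisors of 2440: 1, 2, 4, 5, 8, 10, 20, 40, 61, 122, 244, 305, 488, 610, 1220
Sum = 1 + 2 + 4 + 5 + 8 + 10 + 20 + 40 + 61 + 122 + 244 + 305 + 488 + 610 + 1220 = 3140

No, 2440 is not perfect (3140 ≠ 2440)


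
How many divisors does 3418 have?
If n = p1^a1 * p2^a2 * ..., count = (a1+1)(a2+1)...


3418 = 2^1 × 1709^1
d(3418) = (1+1) × (1+1) = 4

4 divisors


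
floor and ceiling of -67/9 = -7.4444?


-67/9 = -7.4444
floor = -8
ceil = -7

floor = -8, ceil = -7


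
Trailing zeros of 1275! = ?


floor(1275/5) = 255
floor(1275/25) = 51
floor(1275/125) = 10
floor(1275/625) = 2
Total = 318

318 trailing zeros


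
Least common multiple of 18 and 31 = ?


GCD(18, 31) = 1
LCM = 18*31/1 = 558/1 = 558

LCM = 558


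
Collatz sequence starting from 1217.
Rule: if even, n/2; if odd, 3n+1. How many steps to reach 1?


1217 → 3652 → 1826 → 913 → 2740 → 1370 → 685 → 2056 → 1028 → 514 → 257 → 772 → 386 → 193 → 580 → 290 → 145 → 436 → 218 → 109 → 328 → 164 → 82 → 41 → 124 → 62 → 31 → 94 → 47 → 142 → 71 → 214 → 107 → 322 → 161 → 484 → 242 → 121 → 364 → 182 → 91 → 274 → 137 → 412 → 206 → 103 → 310 → 155 → 466 → 233 → 700 → 350 → 175 → 526 → 263 → 790 → 395 → 1186 → 593 → 1780 → 890 → 445 → 1336 → 668 → 334 → 167 → 502 → 251 → 754 → 377 → 1132 → 566 → 283 → 850 → 425 → 1276 → 638 → 319 → 958 → 479 → 1438 → 719 → 2158 → 1079 → 3238 → 1619 → 4858 → 2429 → 7288 → 3644 → 1822 → 911 → 2734 → 1367 → 4102 → 2051 → 6154 → 3077 → 9232 → 4616 → 2308 → 1154 → 577 → 1732 → 866 → 433 → 1300 → 650 → 325 → 976 → 488 → 244 → 122 → 61 → 184 → 92 → 46 → 23 → 70 → 35 → 106 → 53 → 160 → 80 → 40 → 20 → 10 → 5 → 16 → 8 → 4 → 2 → 1
Total steps = 132

132 steps


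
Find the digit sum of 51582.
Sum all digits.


5 + 1 + 5 + 8 + 2 = 21


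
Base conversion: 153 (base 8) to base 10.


153 (base 8) = 107 (decimal)
107 (decimal) = 107 (base 10)


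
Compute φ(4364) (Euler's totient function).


4364 = 2^2 × 1091
Prime factors: 2, 1091
φ(4364) = 4364 × (1-1/2) × (1-1/1091)
= 4364 × 1/2 × 1090/1091 = 2180

φ(4364) = 2180


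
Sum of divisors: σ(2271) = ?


Divisors of 2271: 1, 3, 757, 2271
Sum = 1 + 3 + 757 + 2271 = 3032

σ(2271) = 3032


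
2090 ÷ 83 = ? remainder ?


2090 = 83 * 25 + 15
Check: 2075 + 15 = 2090

q = 25, r = 15


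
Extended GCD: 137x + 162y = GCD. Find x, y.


Tabular extended Euclidean (each row: r = 137*s + 162*t):
r=137, s=1, t=0
r=162, s=0, t=1
q=0: r=137, s=1, t=0   [137*(1) + 162*(0) = 137]
q=1: r=25, s=-1, t=1   [137*(-1) + 162*(1) = 25]
q=5: r=12, s=6, t=-5   [137*(6) + 162*(-5) = 12]
q=2: r=1, s=-13, t=11   [137*(-13) + 162*(11) = 1]
q=12: r=0, s=162, t=-137   [137*(162) + 162*(-137) = 0]
GCD = 1; from the row with r=1: x=-13, y=11
Check: 137*(-13) + 162*(11) = -1781 + 1782 = 1

GCD = 1, x = -13, y = 11


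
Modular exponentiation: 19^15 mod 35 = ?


19^1 mod 35 = 19
19^2 mod 35 = 11
19^3 mod 35 = 34
19^4 mod 35 = 16
19^5 mod 35 = 24
19^6 mod 35 = 1
19^7 mod 35 = 19
19^8 mod 35 = 11
19^9 mod 35 = 34
19^10 mod 35 = 16
19^11 mod 35 = 24
19^12 mod 35 = 1
19^13 mod 35 = 19
19^14 mod 35 = 11
19^15 mod 35 = 34


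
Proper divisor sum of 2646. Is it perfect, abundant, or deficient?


Proper divisors: 1, 2, 3, 6, 7, 9, 14, 18, 21, 27, 42, 49, 54, 63, 98, 126, 147, 189, 294, 378, 441, 882, 1323
Sum = 1 + 2 + 3 + 6 + 7 + 9 + 14 + 18 + 21 + 27 + 42 + 49 + 54 + 63 + 98 + 126 + 147 + 189 + 294 + 378 + 441 + 882 + 1323 = 4194
4194 > 2646 → abundant

s(2646) = 4194 (abundant)


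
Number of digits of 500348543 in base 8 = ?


500348543 in base 8 = 3564533177
Number of digits = 10

10 digits (base 8)


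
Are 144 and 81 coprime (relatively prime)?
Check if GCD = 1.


Euclidean algorithm:
144 = 1 * 81 + 63
81 = 1 * 63 + 18
63 = 3 * 18 + 9
18 = 2 * 9 + 0
GCD(144, 81) = 9

No, not coprime (GCD = 9)


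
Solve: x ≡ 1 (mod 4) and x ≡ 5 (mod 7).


M = 4*7 = 28
M1 = M/4 = 7, M2 = M/7 = 4
M1^(-1) mod 4 = 3, M2^(-1) mod 7 = 2
x = 1*7*3 + 5*4*2 = 61
61 mod 28 = 5
Check: 5 mod 4 = 1 ✓, 5 mod 7 = 5 ✓

x ≡ 5 (mod 28)


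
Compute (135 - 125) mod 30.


135 - 125 = 10
10 mod 30 = 10


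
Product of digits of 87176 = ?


8 × 7 × 1 × 7 × 6 = 2352


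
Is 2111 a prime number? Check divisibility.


Check divisors up to sqrt(2111) = 45.9456
No divisors found.
2111 is prime.

Yes, 2111 is prime


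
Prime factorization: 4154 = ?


4154 / 2 = 2077
2077 / 31 = 67
67 / 67 = 1
4154 = 2 × 31 × 67


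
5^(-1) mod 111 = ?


Use the extended Euclidean algorithm on (111, 5); each row r = 111*s + 5*t:
r=111, s=1, t=0
r=5, s=0, t=1
q=22: r=1, s=1, t=-22   [111*(1) + 5*(-22) = 1]
q=5: r=0, s=-5, t=111   [111*(-5) + 5*(111) = 0]
GCD = 1 with t = -22, so 5*(-22) ≡ 1 (mod 111)
Inverse = -22 mod 111 = 89
Check: 5 * 89 = 445 ≡ 1 (mod 111)

5^(-1) ≡ 89 (mod 111)


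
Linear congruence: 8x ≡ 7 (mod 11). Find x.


GCD(8, 11) = 1, unique solution
a^(-1) mod 11 = 7
x = 7 * 7 mod 11 = 5

x ≡ 5 (mod 11)


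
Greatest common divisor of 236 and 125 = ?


236 = 1 * 125 + 111
125 = 1 * 111 + 14
111 = 7 * 14 + 13
14 = 1 * 13 + 1
13 = 13 * 1 + 0
GCD = 1


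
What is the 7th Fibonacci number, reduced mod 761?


F(k) mod 761 for k=1..7:
1, 1, 2, 3, 5, 8, 13
F(7) mod 761 = 13


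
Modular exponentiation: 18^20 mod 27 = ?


18^1 mod 27 = 18
18^2 mod 27 = 0
18^3 mod 27 = 0
18^4 mod 27 = 0
18^5 mod 27 = 0
18^6 mod 27 = 0
18^7 mod 27 = 0
18^8 mod 27 = 0
18^9 mod 27 = 0
18^10 mod 27 = 0
18^11 mod 27 = 0
18^12 mod 27 = 0
18^13 mod 27 = 0
18^14 mod 27 = 0
18^15 mod 27 = 0
18^16 mod 27 = 0
18^17 mod 27 = 0
18^18 mod 27 = 0
18^19 mod 27 = 0
18^20 mod 27 = 0


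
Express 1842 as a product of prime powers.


1842 / 2 = 921
921 / 3 = 307
307 / 307 = 1
1842 = 2 × 3 × 307


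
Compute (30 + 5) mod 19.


30 + 5 = 35
35 mod 19 = 16


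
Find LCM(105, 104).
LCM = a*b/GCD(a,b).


GCD(105, 104) = 1
LCM = 105*104/1 = 10920/1 = 10920

LCM = 10920


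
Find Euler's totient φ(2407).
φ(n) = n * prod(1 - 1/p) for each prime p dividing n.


2407 = 29 × 83
Prime factors: 29, 83
φ(2407) = 2407 × (1-1/29) × (1-1/83)
= 2407 × 28/29 × 82/83 = 2296

φ(2407) = 2296


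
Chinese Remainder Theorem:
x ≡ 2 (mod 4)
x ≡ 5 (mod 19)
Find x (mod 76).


M = 4*19 = 76
M1 = M/4 = 19, M2 = M/19 = 4
M1^(-1) mod 4 = 3, M2^(-1) mod 19 = 5
x = 2*19*3 + 5*4*5 = 214
214 mod 76 = 62
Check: 62 mod 4 = 2 ✓, 62 mod 19 = 5 ✓

x ≡ 62 (mod 76)


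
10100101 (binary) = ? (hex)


10100101 (base 2) = 165 (decimal)
165 (decimal) = A5 (base 16)


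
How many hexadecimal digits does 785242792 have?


785242792 in base 16 = 2ECDDAA8
Number of digits = 8

8 digits (base 16)


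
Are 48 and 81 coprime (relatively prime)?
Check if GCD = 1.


Euclidean algorithm:
81 = 1 * 48 + 33
48 = 1 * 33 + 15
33 = 2 * 15 + 3
15 = 5 * 3 + 0
GCD(48, 81) = 3

No, not coprime (GCD = 3)


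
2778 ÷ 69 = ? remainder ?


2778 = 69 * 40 + 18
Check: 2760 + 18 = 2778

q = 40, r = 18


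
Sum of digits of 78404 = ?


7 + 8 + 4 + 0 + 4 = 23


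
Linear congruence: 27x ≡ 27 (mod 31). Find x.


GCD(27, 31) = 1, unique solution
a^(-1) mod 31 = 23
x = 23 * 27 mod 31 = 1

x ≡ 1 (mod 31)


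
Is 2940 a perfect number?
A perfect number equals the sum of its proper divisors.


Proper divisors of 2940: 1, 2, 3, 4, 5, 6, 7, 10, 12, 14, 15, 20, 21, 28, 30, 35, 42, 49, 60, 70, 84, 98, 105, 140, 147, 196, 210, 245, 294, 420, 490, 588, 735, 980, 1470
Sum = 1 + 2 + 3 + 4 + 5 + 6 + 7 + 10 + 12 + 14 + 15 + 20 + 21 + 28 + 30 + 35 + 42 + 49 + 60 + 70 + 84 + 98 + 105 + 140 + 147 + 196 + 210 + 245 + 294 + 420 + 490 + 588 + 735 + 980 + 1470 = 6636

No, 2940 is not perfect (6636 ≠ 2940)


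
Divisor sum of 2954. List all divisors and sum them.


Divisors of 2954: 1, 2, 7, 14, 211, 422, 1477, 2954
Sum = 1 + 2 + 7 + 14 + 211 + 422 + 1477 + 2954 = 5088

σ(2954) = 5088


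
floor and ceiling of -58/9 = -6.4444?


-58/9 = -6.4444
floor = -7
ceil = -6

floor = -7, ceil = -6


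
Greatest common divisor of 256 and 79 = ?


256 = 3 * 79 + 19
79 = 4 * 19 + 3
19 = 6 * 3 + 1
3 = 3 * 1 + 0
GCD = 1


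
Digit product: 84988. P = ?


8 × 4 × 9 × 8 × 8 = 18432


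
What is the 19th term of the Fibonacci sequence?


Sequence: 1, 1, 2, 3, 5, 8, 13, 21, 34, 55, 89, 144, 233, 377, 610, 987, 1597, 2584, 4181
F(19) = 4181


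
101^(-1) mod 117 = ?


Use the extended Euclidean algorithm on (117, 101); each row r = 117*s + 101*t:
r=117, s=1, t=0
r=101, s=0, t=1
q=1: r=16, s=1, t=-1   [117*(1) + 101*(-1) = 16]
q=6: r=5, s=-6, t=7   [117*(-6) + 101*(7) = 5]
q=3: r=1, s=19, t=-22   [117*(19) + 101*(-22) = 1]
q=5: r=0, s=-101, t=117   [117*(-101) + 101*(117) = 0]
GCD = 1 with t = -22, so 101*(-22) ≡ 1 (mod 117)
Inverse = -22 mod 117 = 95
Check: 101 * 95 = 9595 ≡ 1 (mod 117)

101^(-1) ≡ 95 (mod 117)


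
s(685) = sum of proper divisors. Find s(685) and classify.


Proper divisors: 1, 5, 137
Sum = 1 + 5 + 137 = 143
143 < 685 → deficient

s(685) = 143 (deficient)


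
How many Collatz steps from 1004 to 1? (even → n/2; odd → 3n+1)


1004 → 502 → 251 → 754 → 377 → 1132 → 566 → 283 → 850 → 425 → 1276 → 638 → 319 → 958 → 479 → 1438 → 719 → 2158 → 1079 → 3238 → 1619 → 4858 → 2429 → 7288 → 3644 → 1822 → 911 → 2734 → 1367 → 4102 → 2051 → 6154 → 3077 → 9232 → 4616 → 2308 → 1154 → 577 → 1732 → 866 → 433 → 1300 → 650 → 325 → 976 → 488 → 244 → 122 → 61 → 184 → 92 → 46 → 23 → 70 → 35 → 106 → 53 → 160 → 80 → 40 → 20 → 10 → 5 → 16 → 8 → 4 → 2 → 1
Total steps = 67

67 steps


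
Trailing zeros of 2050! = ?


floor(2050/5) = 410
floor(2050/25) = 82
floor(2050/125) = 16
floor(2050/625) = 3
Total = 511

511 trailing zeros


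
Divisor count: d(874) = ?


874 = 2^1 × 19^1 × 23^1
d(874) = (1+1) × (1+1) × (1+1) = 8

8 divisors


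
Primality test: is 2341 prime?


Check divisors up to sqrt(2341) = 48.3839
No divisors found.
2341 is prime.

Yes, 2341 is prime


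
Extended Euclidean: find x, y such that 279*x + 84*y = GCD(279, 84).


Tabular extended Euclidean (each row: r = 279*s + 84*t):
r=279, s=1, t=0
r=84, s=0, t=1
q=3: r=27, s=1, t=-3   [279*(1) + 84*(-3) = 27]
q=3: r=3, s=-3, t=10   [279*(-3) + 84*(10) = 3]
q=9: r=0, s=28, t=-93   [279*(28) + 84*(-93) = 0]
GCD = 3; from the row with r=3: x=-3, y=10
Check: 279*(-3) + 84*(10) = -837 + 840 = 3

GCD = 3, x = -3, y = 10


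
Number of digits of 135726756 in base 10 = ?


135726756 has 9 digits in base 10
floor(log10(135726756)) + 1 = floor(8.1327) + 1 = 9

9 digits (base 10)


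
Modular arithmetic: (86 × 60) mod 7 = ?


86 × 60 = 5160
5160 mod 7 = 1


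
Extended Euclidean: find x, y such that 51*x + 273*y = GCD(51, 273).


Tabular extended Euclidean (each row: r = 51*s + 273*t):
r=51, s=1, t=0
r=273, s=0, t=1
q=0: r=51, s=1, t=0   [51*(1) + 273*(0) = 51]
q=5: r=18, s=-5, t=1   [51*(-5) + 273*(1) = 18]
q=2: r=15, s=11, t=-2   [51*(11) + 273*(-2) = 15]
q=1: r=3, s=-16, t=3   [51*(-16) + 273*(3) = 3]
q=5: r=0, s=91, t=-17   [51*(91) + 273*(-17) = 0]
GCD = 3; from the row with r=3: x=-16, y=3
Check: 51*(-16) + 273*(3) = -816 + 819 = 3

GCD = 3, x = -16, y = 3


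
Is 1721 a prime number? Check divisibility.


Check divisors up to sqrt(1721) = 41.4849
No divisors found.
1721 is prime.

Yes, 1721 is prime


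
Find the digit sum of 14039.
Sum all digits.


1 + 4 + 0 + 3 + 9 = 17


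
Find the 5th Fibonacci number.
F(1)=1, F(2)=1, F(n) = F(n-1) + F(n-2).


Sequence: 1, 1, 2, 3, 5
F(5) = 5


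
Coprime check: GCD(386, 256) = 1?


Euclidean algorithm:
386 = 1 * 256 + 130
256 = 1 * 130 + 126
130 = 1 * 126 + 4
126 = 31 * 4 + 2
4 = 2 * 2 + 0
GCD(386, 256) = 2

No, not coprime (GCD = 2)


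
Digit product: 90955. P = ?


9 × 0 × 9 × 5 × 5 = 0


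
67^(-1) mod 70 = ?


Use the extended Euclidean algorithm on (70, 67); each row r = 70*s + 67*t:
r=70, s=1, t=0
r=67, s=0, t=1
q=1: r=3, s=1, t=-1   [70*(1) + 67*(-1) = 3]
q=22: r=1, s=-22, t=23   [70*(-22) + 67*(23) = 1]
q=3: r=0, s=67, t=-70   [70*(67) + 67*(-70) = 0]
GCD = 1 with t = 23, so 67*(23) ≡ 1 (mod 70)
Inverse = 23 mod 70 = 23
Check: 67 * 23 = 1541 ≡ 1 (mod 70)

67^(-1) ≡ 23 (mod 70)


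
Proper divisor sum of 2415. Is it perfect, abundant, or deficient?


Proper divisors: 1, 3, 5, 7, 15, 21, 23, 35, 69, 105, 115, 161, 345, 483, 805
Sum = 1 + 3 + 5 + 7 + 15 + 21 + 23 + 35 + 69 + 105 + 115 + 161 + 345 + 483 + 805 = 2193
2193 < 2415 → deficient

s(2415) = 2193 (deficient)


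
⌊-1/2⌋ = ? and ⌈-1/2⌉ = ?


-1/2 = -0.5000
floor = -1
ceil = 0

floor = -1, ceil = 0
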